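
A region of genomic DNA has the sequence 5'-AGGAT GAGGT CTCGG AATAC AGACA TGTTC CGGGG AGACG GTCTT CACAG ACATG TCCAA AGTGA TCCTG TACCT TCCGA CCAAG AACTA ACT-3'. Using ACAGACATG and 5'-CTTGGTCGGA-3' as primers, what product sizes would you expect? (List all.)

67 bp, 39 bp

The forward primer ACAGACATG matches the top strand at positions 19–27, 47–55.
The reverse primer's reverse complement is TCCGACCAAG, matching at positions 76–85.
Each forward site pairs with the reverse site to give a product ending at position 85: sizes 67, 39 bp.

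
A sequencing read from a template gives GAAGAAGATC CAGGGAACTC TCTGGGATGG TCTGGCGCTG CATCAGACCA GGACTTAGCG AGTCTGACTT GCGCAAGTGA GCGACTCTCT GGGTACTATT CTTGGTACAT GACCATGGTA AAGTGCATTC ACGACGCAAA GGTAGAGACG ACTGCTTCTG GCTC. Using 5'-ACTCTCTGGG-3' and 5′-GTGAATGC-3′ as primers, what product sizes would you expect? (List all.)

The forward primer ACTCTCTGGG matches the top strand at positions 17–26, 84–93.
The reverse primer's reverse complement is GCATTCAC, matching at positions 125–132.
Each forward site pairs with the reverse site to give a product ending at position 132: sizes 116, 49 bp.

116 bp, 49 bp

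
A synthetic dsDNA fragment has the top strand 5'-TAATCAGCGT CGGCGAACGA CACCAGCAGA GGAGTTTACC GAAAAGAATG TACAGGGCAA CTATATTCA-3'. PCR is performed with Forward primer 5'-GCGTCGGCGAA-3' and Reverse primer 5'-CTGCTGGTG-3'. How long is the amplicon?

Forward primer GCGTCGGCGAA is found on the top strand at positions 7–17.
Taking the reverse complement of CTGCTGGTG gives CACCAGCAG, found at positions 21–29 on the template; the primer anneals here to the top strand with its 3' end pointing upstream.
Product length = (reverse-primer end) − (forward-primer start) + 1 = 29 − 7 + 1 = 23 bp.

23 bp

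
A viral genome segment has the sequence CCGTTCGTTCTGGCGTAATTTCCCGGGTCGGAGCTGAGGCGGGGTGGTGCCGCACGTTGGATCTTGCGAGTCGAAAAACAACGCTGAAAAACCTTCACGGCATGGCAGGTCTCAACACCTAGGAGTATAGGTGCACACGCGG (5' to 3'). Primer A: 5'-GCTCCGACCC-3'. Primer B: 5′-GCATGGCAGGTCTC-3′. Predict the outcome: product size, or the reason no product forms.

No product — the primers' 3' ends point away from each other.

Primer A (GCTCCGACCC) has reverse complement GGGTCGGAGC, which matches the top strand at positions 25–34; primer A anneals to the top strand there with its 3' end pointing upstream toward position 25.
Primer B (GCATGGCAGGTCTC) matches the top strand directly at positions 100–113; it anneals to the bottom strand with its 3' end pointing downstream toward position 113.
The 3' ends diverge (primer A extends toward position 1, primer B toward position 142), so the primers never converge on a shared product.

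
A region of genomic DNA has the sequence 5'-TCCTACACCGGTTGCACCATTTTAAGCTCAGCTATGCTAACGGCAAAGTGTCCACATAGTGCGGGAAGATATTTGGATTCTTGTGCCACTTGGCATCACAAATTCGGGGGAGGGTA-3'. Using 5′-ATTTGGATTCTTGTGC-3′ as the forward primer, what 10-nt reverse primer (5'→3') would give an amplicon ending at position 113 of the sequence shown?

The forward primer binds at positions 71–86; the product's 3' end on the top strand is position 113.
The reverse primer anneals to the top strand over positions 104–113, i.e. to TCGGGGGAGG.
Its sequence written 5'→3' is the reverse complement: CCTCCCCCGA.

5'-CCTCCCCCGA-3'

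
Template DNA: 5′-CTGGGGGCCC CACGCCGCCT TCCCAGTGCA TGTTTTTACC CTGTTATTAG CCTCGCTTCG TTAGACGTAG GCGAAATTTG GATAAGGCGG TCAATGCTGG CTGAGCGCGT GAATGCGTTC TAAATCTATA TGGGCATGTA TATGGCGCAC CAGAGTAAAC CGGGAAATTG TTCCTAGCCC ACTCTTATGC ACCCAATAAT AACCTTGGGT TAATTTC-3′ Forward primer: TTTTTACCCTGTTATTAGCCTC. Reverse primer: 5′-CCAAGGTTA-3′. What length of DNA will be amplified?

Forward primer TTTTTACCCTGTTATTAGCCTC is found on the top strand at positions 33–54.
The reverse primer's reverse complement is TAACCTTGG, which matches the template at positions 200–208.
Amplicon spans positions 33–208: 176 bp.

176 bp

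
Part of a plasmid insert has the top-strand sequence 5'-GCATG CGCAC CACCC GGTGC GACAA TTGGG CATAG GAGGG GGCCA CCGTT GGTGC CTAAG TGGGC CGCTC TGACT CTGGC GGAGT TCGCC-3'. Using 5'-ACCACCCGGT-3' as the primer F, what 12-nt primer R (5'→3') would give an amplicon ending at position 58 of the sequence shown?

The forward primer binds at positions 9–18; the product's 3' end on the top strand is position 58.
The reverse primer anneals to the top strand over positions 47–58, i.e. to CGTTGGTGCCTA.
Its sequence written 5'→3' is the reverse complement: TAGGCACCAACG.

5'-TAGGCACCAACG-3'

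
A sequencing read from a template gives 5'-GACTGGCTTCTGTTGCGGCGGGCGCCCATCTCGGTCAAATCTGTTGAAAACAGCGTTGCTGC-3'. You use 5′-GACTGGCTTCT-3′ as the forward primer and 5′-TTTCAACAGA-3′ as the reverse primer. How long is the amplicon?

49 bp

Scanning the template, GACTGGCTTCT occurs at positions 1–11; this primer anneals to the bottom strand there with its 3' end pointing downstream.
Reverse complement of the reverse primer: TCTGTTGAAA. This occurs on the top strand at positions 40–49.
Product length = (reverse-primer end) − (forward-primer start) + 1 = 49 − 1 + 1 = 49 bp.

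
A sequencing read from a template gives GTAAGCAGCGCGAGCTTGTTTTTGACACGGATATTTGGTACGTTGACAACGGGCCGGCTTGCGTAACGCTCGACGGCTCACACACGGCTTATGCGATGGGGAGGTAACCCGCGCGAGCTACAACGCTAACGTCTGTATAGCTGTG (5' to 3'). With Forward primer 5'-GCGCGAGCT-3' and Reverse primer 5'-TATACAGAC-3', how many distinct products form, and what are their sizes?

The forward primer GCGCGAGCT matches the top strand at positions 8–16, 111–119.
The reverse primer's reverse complement is GTCTGTATA, matching at positions 131–139.
Each forward site pairs with the reverse site to give a product ending at position 139: sizes 132, 29 bp.

Two products: 132 bp, 29 bp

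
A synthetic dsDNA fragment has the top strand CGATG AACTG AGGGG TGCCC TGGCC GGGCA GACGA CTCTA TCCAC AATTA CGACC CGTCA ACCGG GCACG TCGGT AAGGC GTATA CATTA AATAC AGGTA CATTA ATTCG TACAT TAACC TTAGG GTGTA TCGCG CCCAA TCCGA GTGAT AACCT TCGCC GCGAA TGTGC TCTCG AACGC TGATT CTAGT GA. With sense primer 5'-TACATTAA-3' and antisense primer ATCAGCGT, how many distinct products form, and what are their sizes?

Three products: 101 bp, 86 bp, 74 bp

The forward primer TACATTAA matches the top strand at positions 84–91, 99–106, 111–118.
The reverse primer's reverse complement is ACGCTGAT, matching at positions 177–184.
Each forward site pairs with the reverse site to give a product ending at position 184: sizes 101, 86, 74 bp.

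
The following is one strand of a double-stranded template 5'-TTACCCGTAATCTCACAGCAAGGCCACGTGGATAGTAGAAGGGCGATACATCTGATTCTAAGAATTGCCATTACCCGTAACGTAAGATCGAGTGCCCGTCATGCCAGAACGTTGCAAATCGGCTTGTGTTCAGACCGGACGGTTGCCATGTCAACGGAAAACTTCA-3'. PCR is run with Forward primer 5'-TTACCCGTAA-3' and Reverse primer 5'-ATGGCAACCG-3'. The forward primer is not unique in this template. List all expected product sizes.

The forward primer TTACCCGTAA matches the top strand at positions 1–10, 71–80.
The reverse primer's reverse complement is CGGTTGCCAT, matching at positions 140–149.
Each forward site pairs with the reverse site to give a product ending at position 149: sizes 149, 79 bp.

149 bp, 79 bp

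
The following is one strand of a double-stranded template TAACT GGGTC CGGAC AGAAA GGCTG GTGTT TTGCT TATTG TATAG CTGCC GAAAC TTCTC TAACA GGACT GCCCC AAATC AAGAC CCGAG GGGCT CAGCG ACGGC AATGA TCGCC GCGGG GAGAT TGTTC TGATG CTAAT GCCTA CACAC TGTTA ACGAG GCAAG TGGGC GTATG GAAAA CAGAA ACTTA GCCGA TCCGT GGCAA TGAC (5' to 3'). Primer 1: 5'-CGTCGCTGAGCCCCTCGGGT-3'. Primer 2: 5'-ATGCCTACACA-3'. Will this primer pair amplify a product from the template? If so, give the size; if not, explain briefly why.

Primer 1 (CGTCGCTGAGCCCCTCGGGT) has reverse complement ACCCGAGGGGCTCAGCGACG, which matches the top strand at positions 84–103; primer 1 anneals to the top strand there with its 3' end pointing upstream toward position 84.
Primer 2 (ATGCCTACACA) matches the top strand directly at positions 139–149; it anneals to the bottom strand with its 3' end pointing downstream toward position 149.
The 3' ends diverge (primer 1 extends toward position 1, primer 2 toward position 209), so the primers never converge on a shared product.

No product — the primers' 3' ends point away from each other.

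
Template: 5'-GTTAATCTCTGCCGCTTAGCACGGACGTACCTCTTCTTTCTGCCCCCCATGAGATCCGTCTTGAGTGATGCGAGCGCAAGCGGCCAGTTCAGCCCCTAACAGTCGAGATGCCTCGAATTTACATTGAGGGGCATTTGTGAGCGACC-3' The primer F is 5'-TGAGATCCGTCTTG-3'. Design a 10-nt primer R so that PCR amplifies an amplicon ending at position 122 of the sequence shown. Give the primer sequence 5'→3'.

The forward primer binds at positions 50–63; the product's 3' end on the top strand is position 122.
The reverse primer anneals to the top strand over positions 113–122, i.e. to TCGAATTTAC.
Its sequence written 5'→3' is the reverse complement: GTAAATTCGA.

5'-GTAAATTCGA-3'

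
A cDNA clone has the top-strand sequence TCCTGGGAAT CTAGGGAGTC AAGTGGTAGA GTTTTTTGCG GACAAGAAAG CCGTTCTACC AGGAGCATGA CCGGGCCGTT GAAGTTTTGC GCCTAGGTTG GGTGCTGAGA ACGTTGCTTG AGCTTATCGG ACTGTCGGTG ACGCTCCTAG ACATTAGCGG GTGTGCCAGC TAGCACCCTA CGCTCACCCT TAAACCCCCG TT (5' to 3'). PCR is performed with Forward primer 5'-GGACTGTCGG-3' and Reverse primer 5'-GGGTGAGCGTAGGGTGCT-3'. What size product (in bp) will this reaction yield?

The forward primer matches the template at positions 129–138.
Taking the reverse complement of GGGTGAGCGTAGGGTGCT gives AGCACCCTACGCTCACCC, found at positions 172–189 on the template; the primer anneals here to the top strand with its 3' end pointing upstream.
Amplicon spans positions 129–189: 61 bp.

61 bp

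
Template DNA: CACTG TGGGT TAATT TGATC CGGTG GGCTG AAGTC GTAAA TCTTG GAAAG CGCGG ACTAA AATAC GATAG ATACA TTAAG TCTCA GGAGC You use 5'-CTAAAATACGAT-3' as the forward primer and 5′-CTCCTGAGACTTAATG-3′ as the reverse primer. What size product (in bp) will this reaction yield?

Scanning the template, CTAAAATACGAT occurs at positions 57–68; this primer anneals to the bottom strand there with its 3' end pointing downstream.
The reverse primer's reverse complement is CATTAAGTCTCAGGAG, which matches the template at positions 74–89.
The product runs from position 57 to position 89, so its length is 89 − 57 + 1 = 33 bp.

33 bp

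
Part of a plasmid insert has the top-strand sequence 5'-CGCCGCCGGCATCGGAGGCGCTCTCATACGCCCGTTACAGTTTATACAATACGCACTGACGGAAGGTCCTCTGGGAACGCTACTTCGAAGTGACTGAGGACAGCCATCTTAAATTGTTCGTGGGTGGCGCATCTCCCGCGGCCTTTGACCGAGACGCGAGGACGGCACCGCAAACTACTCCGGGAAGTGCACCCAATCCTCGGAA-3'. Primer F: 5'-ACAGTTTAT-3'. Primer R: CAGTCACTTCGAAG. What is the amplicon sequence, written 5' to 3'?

5'-ACAGTTTATACAATACGCACTGACGGAAGGTCCTCTGGGAACGCTACTTCGAAGTGACTG-3'

Scanning the template, ACAGTTTAT occurs at positions 37–45; this primer anneals to the bottom strand there with its 3' end pointing downstream.
The reverse primer's reverse complement is CTTCGAAGTGACTG, which matches the template at positions 83–96.
The product is the template from position 37 through 96 (60 bp).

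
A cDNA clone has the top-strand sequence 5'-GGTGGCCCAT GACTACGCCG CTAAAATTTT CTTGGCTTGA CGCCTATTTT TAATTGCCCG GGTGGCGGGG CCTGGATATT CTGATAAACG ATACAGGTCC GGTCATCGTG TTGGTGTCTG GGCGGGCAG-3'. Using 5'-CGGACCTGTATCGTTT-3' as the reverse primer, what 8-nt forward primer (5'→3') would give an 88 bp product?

5'-TACGCCGC-3'

The reverse primer's reverse complement AAACGATACAGGTCCG matches the template at positions 86–101, so the product ends at position 101.
An 88 bp product then starts at position 101 − 88 + 1 = 14.
The forward primer is identical to the top strand there: TACGCCGC.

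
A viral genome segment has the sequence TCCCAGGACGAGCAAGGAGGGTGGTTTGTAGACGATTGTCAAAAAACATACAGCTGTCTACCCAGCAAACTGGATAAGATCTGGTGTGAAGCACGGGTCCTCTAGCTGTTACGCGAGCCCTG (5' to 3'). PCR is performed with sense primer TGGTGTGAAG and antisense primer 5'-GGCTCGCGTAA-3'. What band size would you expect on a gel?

38 bp

Scanning the template, TGGTGTGAAG occurs at positions 82–91; this primer anneals to the bottom strand there with its 3' end pointing downstream.
Taking the reverse complement of GGCTCGCGTAA gives TTACGCGAGCC, found at positions 109–119 on the template; the primer anneals here to the top strand with its 3' end pointing upstream.
Amplicon spans positions 82–119: 38 bp.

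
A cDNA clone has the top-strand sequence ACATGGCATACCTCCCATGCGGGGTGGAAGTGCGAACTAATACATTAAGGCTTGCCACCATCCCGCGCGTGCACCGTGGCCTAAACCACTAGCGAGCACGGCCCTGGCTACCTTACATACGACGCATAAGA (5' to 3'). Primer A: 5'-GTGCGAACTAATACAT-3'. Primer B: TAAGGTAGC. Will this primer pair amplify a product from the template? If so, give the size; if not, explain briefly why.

Yes — an 86 bp product.

Primer A (GTGCGAACTAATACAT) matches the top strand at positions 30–45; it acts as a forward primer.
Primer B's reverse complement is GCTACCTTA, matching the top strand at positions 107–115; it acts as a reverse primer.
The 3' ends face each other across positions 30–115, giving an 86 bp product.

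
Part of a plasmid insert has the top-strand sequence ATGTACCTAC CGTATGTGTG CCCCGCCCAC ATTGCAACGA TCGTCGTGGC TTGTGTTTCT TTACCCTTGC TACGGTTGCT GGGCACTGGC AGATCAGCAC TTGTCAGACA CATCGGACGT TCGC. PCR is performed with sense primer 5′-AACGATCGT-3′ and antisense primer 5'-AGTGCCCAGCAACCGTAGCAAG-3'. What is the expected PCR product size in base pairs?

52 bp

The forward primer matches the template at positions 36–44.
The reverse primer's reverse complement is CTTGCTACGGTTGCTGGGCACT, which matches the template at positions 66–87.
The product runs from position 36 to position 87, so its length is 87 − 36 + 1 = 52 bp.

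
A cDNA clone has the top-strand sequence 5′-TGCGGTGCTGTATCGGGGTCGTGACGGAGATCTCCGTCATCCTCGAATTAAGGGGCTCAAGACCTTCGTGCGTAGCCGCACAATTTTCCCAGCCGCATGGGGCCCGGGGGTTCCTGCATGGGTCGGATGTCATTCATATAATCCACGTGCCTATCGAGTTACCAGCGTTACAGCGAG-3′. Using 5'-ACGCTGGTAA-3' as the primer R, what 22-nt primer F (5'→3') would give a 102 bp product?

The reverse primer's reverse complement TTACCAGCGT matches the template at positions 159–168, so the product ends at position 168.
A 102 bp product then starts at position 168 − 102 + 1 = 67.
The forward primer is identical to the top strand there: CGTGCGTAGCCGCACAATTTTC.

5'-CGTGCGTAGCCGCACAATTTTC-3'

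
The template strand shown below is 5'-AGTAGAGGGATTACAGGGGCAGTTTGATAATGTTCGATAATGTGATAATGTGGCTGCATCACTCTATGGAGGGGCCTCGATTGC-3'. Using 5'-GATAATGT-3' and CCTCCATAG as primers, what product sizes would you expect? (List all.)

47 bp, 37 bp, 29 bp

The forward primer GATAATGT matches the top strand at positions 26–33, 36–43, 44–51.
The reverse primer's reverse complement is CTATGGAGG, matching at positions 64–72.
Each forward site pairs with the reverse site to give a product ending at position 72: sizes 47, 37, 29 bp.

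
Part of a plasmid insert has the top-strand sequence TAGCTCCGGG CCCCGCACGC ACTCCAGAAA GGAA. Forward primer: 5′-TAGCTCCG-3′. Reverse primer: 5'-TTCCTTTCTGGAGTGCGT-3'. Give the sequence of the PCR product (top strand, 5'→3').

5'-TAGCTCCGGGCCCCGCACGCACTCCAGAAAGGAA-3'

The forward primer matches the template at positions 1–8.
Taking the reverse complement of TTCCTTTCTGGAGTGCGT gives ACGCACTCCAGAAAGGAA, found at positions 17–34 on the template; the primer anneals here to the top strand with its 3' end pointing upstream.
The product is the template from position 1 through 34 (34 bp).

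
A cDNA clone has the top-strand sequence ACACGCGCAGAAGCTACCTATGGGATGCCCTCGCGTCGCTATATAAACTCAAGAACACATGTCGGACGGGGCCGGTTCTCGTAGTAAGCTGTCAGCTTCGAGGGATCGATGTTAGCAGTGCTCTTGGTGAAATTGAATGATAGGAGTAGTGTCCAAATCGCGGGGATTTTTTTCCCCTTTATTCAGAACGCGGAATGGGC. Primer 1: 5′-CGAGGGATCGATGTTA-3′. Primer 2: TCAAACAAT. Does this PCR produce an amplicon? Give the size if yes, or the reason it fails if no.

Primer 2 (TCAAACAAT) does not match the top strand, and its reverse complement ATTGTTTGA does not match either.
With no annealing site for primer 2, no amplification occurs.

No product — primer 2 has no binding site in the template.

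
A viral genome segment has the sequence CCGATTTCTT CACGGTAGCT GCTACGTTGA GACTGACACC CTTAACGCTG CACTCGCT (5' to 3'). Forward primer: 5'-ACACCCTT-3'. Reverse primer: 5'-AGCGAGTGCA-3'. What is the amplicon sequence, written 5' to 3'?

5'-ACACCCTTAACGCTGCACTCGCT-3'

Forward primer ACACCCTT is found on the top strand at positions 36–43.
The reverse primer's reverse complement is TGCACTCGCT, which matches the template at positions 49–58.
The product is the template from position 36 through 58 (23 bp).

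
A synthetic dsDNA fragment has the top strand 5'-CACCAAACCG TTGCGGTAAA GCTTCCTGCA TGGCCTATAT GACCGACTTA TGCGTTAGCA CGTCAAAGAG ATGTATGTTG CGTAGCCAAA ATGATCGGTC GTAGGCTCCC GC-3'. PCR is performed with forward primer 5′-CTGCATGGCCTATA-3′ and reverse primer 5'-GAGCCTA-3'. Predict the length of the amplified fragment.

The forward primer matches the template at positions 26–39.
Reverse complement of the reverse primer: TAGGCTC. This occurs on the top strand at positions 102–108.
Product length = (reverse-primer end) − (forward-primer start) + 1 = 108 − 26 + 1 = 83 bp.

83 bp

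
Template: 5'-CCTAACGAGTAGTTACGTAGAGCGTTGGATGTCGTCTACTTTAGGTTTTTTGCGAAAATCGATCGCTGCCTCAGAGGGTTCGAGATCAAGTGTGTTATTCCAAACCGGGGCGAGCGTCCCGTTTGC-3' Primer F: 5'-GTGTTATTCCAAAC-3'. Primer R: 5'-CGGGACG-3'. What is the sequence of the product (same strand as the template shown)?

5'-GTGTTATTCCAAACCGGGGCGAGCGTCCCG-3'

The forward primer matches the template at positions 92–105.
Taking the reverse complement of CGGGACG gives CGTCCCG, found at positions 115–121 on the template; the primer anneals here to the top strand with its 3' end pointing upstream.
The product is the template from position 92 through 121 (30 bp).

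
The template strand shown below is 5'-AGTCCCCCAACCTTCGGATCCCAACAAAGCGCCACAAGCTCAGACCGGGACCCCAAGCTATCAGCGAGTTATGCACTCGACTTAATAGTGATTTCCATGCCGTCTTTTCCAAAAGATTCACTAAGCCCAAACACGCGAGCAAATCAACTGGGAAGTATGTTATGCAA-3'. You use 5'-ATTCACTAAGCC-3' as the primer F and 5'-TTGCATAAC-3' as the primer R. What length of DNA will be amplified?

52 bp

Scanning the template, ATTCACTAAGCC occurs at positions 116–127; this primer anneals to the bottom strand there with its 3' end pointing downstream.
Taking the reverse complement of TTGCATAAC gives GTTATGCAA, found at positions 159–167 on the template; the primer anneals here to the top strand with its 3' end pointing upstream.
Product length = (reverse-primer end) − (forward-primer start) + 1 = 167 − 116 + 1 = 52 bp.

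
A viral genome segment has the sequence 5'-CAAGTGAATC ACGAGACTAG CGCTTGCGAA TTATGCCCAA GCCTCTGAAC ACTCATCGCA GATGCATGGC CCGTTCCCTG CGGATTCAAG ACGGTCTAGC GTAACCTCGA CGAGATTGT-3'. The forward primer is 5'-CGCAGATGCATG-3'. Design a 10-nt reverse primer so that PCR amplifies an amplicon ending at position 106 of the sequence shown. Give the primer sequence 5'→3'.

The forward primer binds at positions 57–68; the product's 3' end on the top strand is position 106.
The reverse primer anneals to the top strand over positions 97–106, i.e. to TAGCGTAACC.
Its sequence written 5'→3' is the reverse complement: GGTTACGCTA.

5'-GGTTACGCTA-3'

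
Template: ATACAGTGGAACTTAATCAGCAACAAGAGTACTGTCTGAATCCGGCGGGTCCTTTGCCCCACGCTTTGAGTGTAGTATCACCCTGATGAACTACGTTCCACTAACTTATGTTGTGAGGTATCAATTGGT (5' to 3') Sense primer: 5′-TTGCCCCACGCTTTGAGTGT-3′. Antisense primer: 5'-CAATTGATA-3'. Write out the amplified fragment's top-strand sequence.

The forward primer matches the template at positions 54–73.
Taking the reverse complement of CAATTGATA gives TATCAATTG, found at positions 119–127 on the template; the primer anneals here to the top strand with its 3' end pointing upstream.
The product is the template from position 54 through 127 (74 bp).

5'-TTGCCCCACGCTTTGAGTGTAGTATCACCCTGATGAACTACGTTCCACTAACTTATGTTGTGAGGTATCAATTG-3'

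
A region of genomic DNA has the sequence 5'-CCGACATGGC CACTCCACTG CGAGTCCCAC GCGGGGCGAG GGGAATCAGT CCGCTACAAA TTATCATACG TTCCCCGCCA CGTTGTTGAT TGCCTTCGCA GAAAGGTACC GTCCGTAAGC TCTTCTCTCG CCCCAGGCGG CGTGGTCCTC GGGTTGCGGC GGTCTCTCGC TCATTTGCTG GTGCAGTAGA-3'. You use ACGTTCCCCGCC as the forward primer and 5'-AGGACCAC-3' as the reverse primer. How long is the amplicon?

The forward primer matches the template at positions 68–79.
Taking the reverse complement of AGGACCAC gives GTGGTCCT, found at positions 142–149 on the template; the primer anneals here to the top strand with its 3' end pointing upstream.
The product runs from position 68 to position 149, so its length is 149 − 68 + 1 = 82 bp.

82 bp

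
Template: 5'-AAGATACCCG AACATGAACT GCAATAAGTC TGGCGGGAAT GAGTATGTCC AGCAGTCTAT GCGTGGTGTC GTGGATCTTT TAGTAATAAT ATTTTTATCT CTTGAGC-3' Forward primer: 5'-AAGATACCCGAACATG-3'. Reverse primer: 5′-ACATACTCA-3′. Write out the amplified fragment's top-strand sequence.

5'-AAGATACCCGAACATGAACTGCAATAAGTCTGGCGGGAATGAGTATGT-3'

Forward primer AAGATACCCGAACATG is found on the top strand at positions 1–16.
The reverse primer's reverse complement is TGAGTATGT, which matches the template at positions 40–48.
The product is the template from position 1 through 48 (48 bp).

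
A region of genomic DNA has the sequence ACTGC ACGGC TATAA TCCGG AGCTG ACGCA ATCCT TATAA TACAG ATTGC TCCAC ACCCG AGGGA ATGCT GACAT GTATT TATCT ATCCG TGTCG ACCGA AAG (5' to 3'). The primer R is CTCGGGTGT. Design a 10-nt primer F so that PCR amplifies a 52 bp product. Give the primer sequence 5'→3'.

5'-TATAATCCGG-3'

The reverse primer's reverse complement ACACCCGAG matches the template at positions 54–62, so the product ends at position 62.
A 52 bp product then starts at position 62 − 52 + 1 = 11.
The forward primer is identical to the top strand there: TATAATCCGG.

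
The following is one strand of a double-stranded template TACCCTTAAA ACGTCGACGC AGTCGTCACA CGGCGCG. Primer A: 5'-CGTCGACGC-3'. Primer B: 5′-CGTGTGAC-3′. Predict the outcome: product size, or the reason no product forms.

Yes — a 21 bp product.

Primer A (CGTCGACGC) matches the top strand at positions 12–20; it acts as a forward primer.
Primer B's reverse complement is GTCACACG, matching the top strand at positions 25–32; it acts as a reverse primer.
The 3' ends face each other across positions 12–32, giving a 21 bp product.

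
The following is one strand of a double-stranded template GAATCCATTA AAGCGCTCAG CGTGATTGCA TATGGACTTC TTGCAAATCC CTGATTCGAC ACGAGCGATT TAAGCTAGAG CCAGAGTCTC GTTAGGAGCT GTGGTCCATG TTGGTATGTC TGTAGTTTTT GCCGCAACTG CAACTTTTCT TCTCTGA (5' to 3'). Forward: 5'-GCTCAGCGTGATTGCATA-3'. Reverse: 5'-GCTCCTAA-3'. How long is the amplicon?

85 bp

Forward primer GCTCAGCGTGATTGCATA is found on the top strand at positions 15–32.
Taking the reverse complement of GCTCCTAA gives TTAGGAGC, found at positions 92–99 on the template; the primer anneals here to the top strand with its 3' end pointing upstream.
Product length = (reverse-primer end) − (forward-primer start) + 1 = 99 − 15 + 1 = 85 bp.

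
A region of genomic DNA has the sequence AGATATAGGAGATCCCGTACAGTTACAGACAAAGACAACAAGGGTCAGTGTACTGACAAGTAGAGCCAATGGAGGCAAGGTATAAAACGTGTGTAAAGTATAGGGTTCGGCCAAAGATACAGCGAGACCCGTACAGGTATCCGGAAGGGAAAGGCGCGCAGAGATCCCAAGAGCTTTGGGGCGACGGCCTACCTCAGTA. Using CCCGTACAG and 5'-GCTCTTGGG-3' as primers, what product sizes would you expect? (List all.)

The forward primer CCCGTACAG matches the top strand at positions 14–22, 128–136.
The reverse primer's reverse complement is CCCAAGAGC, matching at positions 166–174.
Each forward site pairs with the reverse site to give a product ending at position 174: sizes 161, 47 bp.

161 bp, 47 bp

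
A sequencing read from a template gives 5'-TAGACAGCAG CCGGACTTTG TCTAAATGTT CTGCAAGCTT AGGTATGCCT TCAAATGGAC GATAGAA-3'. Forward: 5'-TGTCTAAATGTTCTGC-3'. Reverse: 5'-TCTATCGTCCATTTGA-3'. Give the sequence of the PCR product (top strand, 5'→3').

Forward primer TGTCTAAATGTTCTGC is found on the top strand at positions 19–34.
Reverse complement of the reverse primer: TCAAATGGACGATAGA. This occurs on the top strand at positions 51–66.
The product is the template from position 19 through 66 (48 bp).

5'-TGTCTAAATGTTCTGCAAGCTTAGGTATGCCTTCAAATGGACGATAGA-3'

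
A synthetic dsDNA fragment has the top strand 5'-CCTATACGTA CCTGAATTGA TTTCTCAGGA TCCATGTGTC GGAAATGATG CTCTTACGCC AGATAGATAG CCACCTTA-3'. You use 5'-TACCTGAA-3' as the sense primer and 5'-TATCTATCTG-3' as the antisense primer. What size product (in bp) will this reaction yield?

Forward primer TACCTGAA is found on the top strand at positions 9–16.
Reverse complement of the reverse primer: CAGATAGATA. This occurs on the top strand at positions 60–69.
Amplicon spans positions 9–69: 61 bp.

61 bp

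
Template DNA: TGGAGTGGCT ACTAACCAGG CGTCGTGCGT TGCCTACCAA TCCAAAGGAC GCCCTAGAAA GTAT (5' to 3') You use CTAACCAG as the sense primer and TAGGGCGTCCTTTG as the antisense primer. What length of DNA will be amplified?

45 bp

Scanning the template, CTAACCAG occurs at positions 12–19; this primer anneals to the bottom strand there with its 3' end pointing downstream.
Reverse complement of the reverse primer: CAAAGGACGCCCTA. This occurs on the top strand at positions 43–56.
Product length = (reverse-primer end) − (forward-primer start) + 1 = 56 − 12 + 1 = 45 bp.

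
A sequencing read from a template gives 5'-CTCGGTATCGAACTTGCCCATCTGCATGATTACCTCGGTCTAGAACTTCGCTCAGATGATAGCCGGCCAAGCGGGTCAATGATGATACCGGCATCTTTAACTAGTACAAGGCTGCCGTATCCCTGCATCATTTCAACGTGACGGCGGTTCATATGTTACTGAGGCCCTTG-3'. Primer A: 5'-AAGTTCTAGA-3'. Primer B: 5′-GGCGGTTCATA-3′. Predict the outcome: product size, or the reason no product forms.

Primer A (AAGTTCTAGA) has reverse complement TCTAGAACTT, which matches the top strand at positions 39–48; primer A anneals to the top strand there with its 3' end pointing upstream toward position 39.
Primer B (GGCGGTTCATA) matches the top strand directly at positions 143–153; it anneals to the bottom strand with its 3' end pointing downstream toward position 153.
The 3' ends diverge (primer A extends toward position 1, primer B toward position 170), so the primers never converge on a shared product.

No product — the primers' 3' ends point away from each other.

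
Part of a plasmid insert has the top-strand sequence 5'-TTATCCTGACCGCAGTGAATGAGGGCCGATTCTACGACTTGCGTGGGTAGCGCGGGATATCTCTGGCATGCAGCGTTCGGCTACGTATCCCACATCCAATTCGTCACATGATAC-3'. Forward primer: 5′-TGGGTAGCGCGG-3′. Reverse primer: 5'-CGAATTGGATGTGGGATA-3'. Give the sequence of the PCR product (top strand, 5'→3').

Forward primer TGGGTAGCGCGG is found on the top strand at positions 44–55.
The reverse primer's reverse complement is TATCCCACATCCAATTCG, which matches the template at positions 86–103.
The product is the template from position 44 through 103 (60 bp).

5'-TGGGTAGCGCGGGATATCTCTGGCATGCAGCGTTCGGCTACGTATCCCACATCCAATTCG-3'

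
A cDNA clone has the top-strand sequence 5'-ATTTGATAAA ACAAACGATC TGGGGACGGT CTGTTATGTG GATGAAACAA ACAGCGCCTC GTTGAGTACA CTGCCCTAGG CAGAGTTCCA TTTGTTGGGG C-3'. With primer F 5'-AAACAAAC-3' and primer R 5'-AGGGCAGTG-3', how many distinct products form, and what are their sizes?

Two products: 69 bp, 33 bp

The forward primer AAACAAAC matches the top strand at positions 9–16, 45–52.
The reverse primer's reverse complement is CACTGCCCT, matching at positions 69–77.
Each forward site pairs with the reverse site to give a product ending at position 77: sizes 69, 33 bp.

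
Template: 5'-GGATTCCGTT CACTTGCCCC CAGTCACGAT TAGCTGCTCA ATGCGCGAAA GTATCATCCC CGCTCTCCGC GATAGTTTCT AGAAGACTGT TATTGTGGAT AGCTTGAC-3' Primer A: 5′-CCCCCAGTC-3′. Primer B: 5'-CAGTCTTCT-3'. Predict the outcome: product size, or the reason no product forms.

Primer A (CCCCCAGTC) matches the top strand at positions 17–25; it acts as a forward primer.
Primer B's reverse complement is AGAAGACTG, matching the top strand at positions 81–89; it acts as a reverse primer.
The 3' ends face each other across positions 17–89, giving a 73 bp product.

Yes — a 73 bp product.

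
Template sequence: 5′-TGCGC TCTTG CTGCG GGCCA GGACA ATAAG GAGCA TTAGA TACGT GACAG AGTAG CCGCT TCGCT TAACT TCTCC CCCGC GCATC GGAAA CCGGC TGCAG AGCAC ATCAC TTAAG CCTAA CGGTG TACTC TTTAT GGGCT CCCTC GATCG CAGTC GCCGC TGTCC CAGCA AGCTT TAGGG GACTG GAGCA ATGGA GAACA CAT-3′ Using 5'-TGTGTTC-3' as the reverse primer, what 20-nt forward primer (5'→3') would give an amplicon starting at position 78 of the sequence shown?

The reverse primer's reverse complement GAACACA matches the template at positions 196–202; the product starts at position 78.
The forward primer is identical to the top strand over positions 78–97: CGCGCATCGGAAACCGGCTG.

5'-CGCGCATCGGAAACCGGCTG-3'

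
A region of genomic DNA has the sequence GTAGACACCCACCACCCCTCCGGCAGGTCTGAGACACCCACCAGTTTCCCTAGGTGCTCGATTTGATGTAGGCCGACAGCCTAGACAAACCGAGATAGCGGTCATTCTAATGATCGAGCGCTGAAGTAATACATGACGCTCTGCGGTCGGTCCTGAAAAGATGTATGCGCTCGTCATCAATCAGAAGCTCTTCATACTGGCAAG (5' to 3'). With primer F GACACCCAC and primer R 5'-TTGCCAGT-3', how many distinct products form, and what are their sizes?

Two products: 200 bp, 171 bp

The forward primer GACACCCAC matches the top strand at positions 4–12, 33–41.
The reverse primer's reverse complement is ACTGGCAA, matching at positions 196–203.
Each forward site pairs with the reverse site to give a product ending at position 203: sizes 200, 171 bp.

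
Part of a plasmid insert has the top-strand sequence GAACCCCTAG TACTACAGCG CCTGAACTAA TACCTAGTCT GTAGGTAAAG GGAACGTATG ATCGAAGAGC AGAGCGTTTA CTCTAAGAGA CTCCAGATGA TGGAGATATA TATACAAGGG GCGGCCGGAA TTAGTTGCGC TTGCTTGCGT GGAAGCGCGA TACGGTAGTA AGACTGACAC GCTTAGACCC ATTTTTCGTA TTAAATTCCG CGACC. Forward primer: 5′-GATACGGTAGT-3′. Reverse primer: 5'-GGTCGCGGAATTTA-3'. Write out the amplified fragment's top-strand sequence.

The forward primer matches the template at positions 159–169.
The reverse primer's reverse complement is TAAATTCCGCGACC, which matches the template at positions 202–215.
The product is the template from position 159 through 215 (57 bp).

5'-GATACGGTAGTAAGACTGACACGCTTAGACCCATTTTTCGTATTAAATTCCGCGACC-3'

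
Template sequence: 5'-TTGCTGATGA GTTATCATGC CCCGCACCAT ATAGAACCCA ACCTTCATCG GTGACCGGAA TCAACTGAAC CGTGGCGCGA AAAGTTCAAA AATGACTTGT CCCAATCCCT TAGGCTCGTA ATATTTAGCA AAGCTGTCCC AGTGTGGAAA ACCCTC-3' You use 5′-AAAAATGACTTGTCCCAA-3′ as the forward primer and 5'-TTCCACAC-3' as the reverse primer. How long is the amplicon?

62 bp

Scanning the template, AAAAATGACTTGTCCCAA occurs at positions 88–105; this primer anneals to the bottom strand there with its 3' end pointing downstream.
Taking the reverse complement of TTCCACAC gives GTGTGGAA, found at positions 142–149 on the template; the primer anneals here to the top strand with its 3' end pointing upstream.
Product length = (reverse-primer end) − (forward-primer start) + 1 = 149 − 88 + 1 = 62 bp.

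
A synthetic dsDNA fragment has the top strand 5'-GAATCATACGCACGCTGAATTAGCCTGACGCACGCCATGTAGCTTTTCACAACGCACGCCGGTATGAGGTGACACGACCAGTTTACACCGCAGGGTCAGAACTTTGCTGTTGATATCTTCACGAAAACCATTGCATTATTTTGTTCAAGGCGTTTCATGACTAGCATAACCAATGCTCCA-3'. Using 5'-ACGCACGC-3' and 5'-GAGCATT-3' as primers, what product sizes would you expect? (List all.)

The forward primer ACGCACGC matches the top strand at positions 8–15, 28–35, 52–59.
The reverse primer's reverse complement is AATGCTC, matching at positions 172–178.
Each forward site pairs with the reverse site to give a product ending at position 178: sizes 171, 151, 127 bp.

171 bp, 151 bp, 127 bp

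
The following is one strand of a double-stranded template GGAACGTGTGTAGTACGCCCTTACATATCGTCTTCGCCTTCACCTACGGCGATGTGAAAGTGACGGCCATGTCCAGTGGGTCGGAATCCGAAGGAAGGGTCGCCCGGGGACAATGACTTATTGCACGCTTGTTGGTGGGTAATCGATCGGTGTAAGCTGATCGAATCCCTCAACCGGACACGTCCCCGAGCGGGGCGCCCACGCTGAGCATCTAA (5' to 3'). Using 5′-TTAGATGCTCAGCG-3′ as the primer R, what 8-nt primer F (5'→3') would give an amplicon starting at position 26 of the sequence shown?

5'-TATCGTCT-3'

The reverse primer's reverse complement CGCTGAGCATCTAA matches the template at positions 202–215; the product starts at position 26.
The forward primer is identical to the top strand over positions 26–33: TATCGTCT.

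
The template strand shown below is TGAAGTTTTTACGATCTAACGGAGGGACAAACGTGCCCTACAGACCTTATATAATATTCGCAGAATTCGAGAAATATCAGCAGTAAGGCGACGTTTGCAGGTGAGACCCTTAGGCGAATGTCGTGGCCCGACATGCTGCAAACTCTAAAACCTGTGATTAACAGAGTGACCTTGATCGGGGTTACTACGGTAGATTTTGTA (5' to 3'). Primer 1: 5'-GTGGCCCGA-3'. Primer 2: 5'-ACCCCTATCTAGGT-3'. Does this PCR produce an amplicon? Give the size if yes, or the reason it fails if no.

Primer 2 (ACCCCTATCTAGGT) does not match the top strand, and its reverse complement ACCTAGATAGGGGT does not match either.
With no annealing site for primer 2, no amplification occurs.

No product — primer 2 has no binding site in the template.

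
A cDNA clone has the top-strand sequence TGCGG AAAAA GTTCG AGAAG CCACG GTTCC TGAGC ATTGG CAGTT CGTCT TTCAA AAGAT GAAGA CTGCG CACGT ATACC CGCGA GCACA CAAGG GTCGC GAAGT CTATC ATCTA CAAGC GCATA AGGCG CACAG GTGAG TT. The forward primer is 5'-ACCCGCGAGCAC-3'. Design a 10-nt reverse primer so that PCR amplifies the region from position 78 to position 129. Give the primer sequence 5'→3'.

The product's 3' end on the top strand is position 129.
The reverse primer anneals to the top strand over positions 120–129, i.e. to CGCATAAGGC.
Its sequence written 5'→3' is the reverse complement: GCCTTATGCG.

5'-GCCTTATGCG-3'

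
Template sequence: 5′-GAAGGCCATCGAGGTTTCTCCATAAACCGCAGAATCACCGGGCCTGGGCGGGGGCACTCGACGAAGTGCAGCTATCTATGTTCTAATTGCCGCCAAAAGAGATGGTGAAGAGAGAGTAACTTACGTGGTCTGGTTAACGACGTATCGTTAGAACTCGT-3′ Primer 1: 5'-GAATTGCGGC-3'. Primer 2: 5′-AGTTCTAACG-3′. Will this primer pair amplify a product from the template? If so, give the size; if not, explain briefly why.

Primer 1 (GAATTGCGGC) does not match the top strand, and its reverse complement GCCGCAATTC does not match either.
With no annealing site for primer 1, no amplification occurs.

No product — primer 1 has no binding site in the template.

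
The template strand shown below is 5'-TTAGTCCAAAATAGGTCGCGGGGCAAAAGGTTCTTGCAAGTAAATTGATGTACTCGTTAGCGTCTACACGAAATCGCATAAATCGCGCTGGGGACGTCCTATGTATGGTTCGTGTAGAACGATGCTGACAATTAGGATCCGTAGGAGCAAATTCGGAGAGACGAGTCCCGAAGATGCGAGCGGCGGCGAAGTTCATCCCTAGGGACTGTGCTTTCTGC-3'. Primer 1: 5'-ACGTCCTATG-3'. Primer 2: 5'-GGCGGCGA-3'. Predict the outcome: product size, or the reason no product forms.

No product — both primers anneal to the same strand and extend in the same direction.

Primer 1 (ACGTCCTATG) matches the top strand at positions 94–103 (3' end points downstream).
Primer 2 (GGCGGCGA) also matches the top strand directly, at positions 182–189 — its reverse complement TCGCCGCC is not present.
Both primers anneal to the bottom strand with 3' ends pointing the same way, so neither can prime synthesis back toward the other.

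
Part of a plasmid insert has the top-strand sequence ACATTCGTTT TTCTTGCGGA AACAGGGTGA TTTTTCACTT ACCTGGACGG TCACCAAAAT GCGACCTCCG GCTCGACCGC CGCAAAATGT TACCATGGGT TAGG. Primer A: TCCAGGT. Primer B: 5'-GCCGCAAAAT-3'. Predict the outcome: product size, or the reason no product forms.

Primer A (TCCAGGT) has reverse complement ACCTGGA, which matches the top strand at positions 41–47; primer A anneals to the top strand there with its 3' end pointing upstream toward position 41.
Primer B (GCCGCAAAAT) matches the top strand directly at positions 79–88; it anneals to the bottom strand with its 3' end pointing downstream toward position 88.
The 3' ends diverge (primer A extends toward position 1, primer B toward position 104), so the primers never converge on a shared product.

No product — the primers' 3' ends point away from each other.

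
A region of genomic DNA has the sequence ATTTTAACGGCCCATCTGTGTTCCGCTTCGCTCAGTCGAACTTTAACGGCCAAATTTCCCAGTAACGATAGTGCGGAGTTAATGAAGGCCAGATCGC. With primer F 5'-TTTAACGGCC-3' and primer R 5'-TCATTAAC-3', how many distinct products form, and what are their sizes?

The forward primer TTTAACGGCC matches the top strand at positions 3–12, 42–51.
The reverse primer's reverse complement is GTTAATGA, matching at positions 78–85.
Each forward site pairs with the reverse site to give a product ending at position 85: sizes 83, 44 bp.

Two products: 83 bp, 44 bp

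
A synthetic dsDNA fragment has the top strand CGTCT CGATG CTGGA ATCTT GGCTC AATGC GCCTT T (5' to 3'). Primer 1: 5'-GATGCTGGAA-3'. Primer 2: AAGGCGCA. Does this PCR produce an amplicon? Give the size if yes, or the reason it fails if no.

Primer 1 (GATGCTGGAA) matches the top strand at positions 7–16; it acts as a forward primer.
Primer 2's reverse complement is TGCGCCTT, matching the top strand at positions 28–35; it acts as a reverse primer.
The 3' ends face each other across positions 7–35, giving a 29 bp product.

Yes — a 29 bp product.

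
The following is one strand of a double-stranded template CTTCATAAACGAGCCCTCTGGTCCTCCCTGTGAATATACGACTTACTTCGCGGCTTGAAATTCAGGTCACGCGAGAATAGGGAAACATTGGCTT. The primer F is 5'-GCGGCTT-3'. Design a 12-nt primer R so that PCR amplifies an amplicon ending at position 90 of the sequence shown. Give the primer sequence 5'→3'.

5'-CAATGTTTCCCT-3'

The forward primer binds at positions 50–56; the product's 3' end on the top strand is position 90.
The reverse primer anneals to the top strand over positions 79–90, i.e. to AGGGAAACATTG.
Its sequence written 5'→3' is the reverse complement: CAATGTTTCCCT.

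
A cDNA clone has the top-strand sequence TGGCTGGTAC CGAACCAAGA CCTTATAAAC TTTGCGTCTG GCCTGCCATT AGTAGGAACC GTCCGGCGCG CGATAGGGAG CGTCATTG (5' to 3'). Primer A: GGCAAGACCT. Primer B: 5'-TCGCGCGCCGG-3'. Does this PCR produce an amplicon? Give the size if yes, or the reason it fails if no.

Primer A (GGCAAGACCT) does not match the top strand, and its reverse complement AGGTCTTGCC does not match either.
With no annealing site for primer A, no amplification occurs.

No product — primer A has no binding site in the template.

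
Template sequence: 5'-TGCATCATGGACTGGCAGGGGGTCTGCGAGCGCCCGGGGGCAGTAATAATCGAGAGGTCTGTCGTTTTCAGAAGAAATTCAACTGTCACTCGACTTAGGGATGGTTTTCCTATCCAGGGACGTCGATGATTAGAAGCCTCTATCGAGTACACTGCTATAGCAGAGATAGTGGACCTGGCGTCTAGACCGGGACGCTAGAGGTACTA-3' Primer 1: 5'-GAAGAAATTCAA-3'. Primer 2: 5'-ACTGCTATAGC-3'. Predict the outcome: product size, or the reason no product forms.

No product — both primers anneal to the same strand and extend in the same direction.

Primer 1 (GAAGAAATTCAA) matches the top strand at positions 71–82 (3' end points downstream).
Primer 2 (ACTGCTATAGC) also matches the top strand directly, at positions 151–161 — its reverse complement GCTATAGCAGT is not present.
Both primers anneal to the bottom strand with 3' ends pointing the same way, so neither can prime synthesis back toward the other.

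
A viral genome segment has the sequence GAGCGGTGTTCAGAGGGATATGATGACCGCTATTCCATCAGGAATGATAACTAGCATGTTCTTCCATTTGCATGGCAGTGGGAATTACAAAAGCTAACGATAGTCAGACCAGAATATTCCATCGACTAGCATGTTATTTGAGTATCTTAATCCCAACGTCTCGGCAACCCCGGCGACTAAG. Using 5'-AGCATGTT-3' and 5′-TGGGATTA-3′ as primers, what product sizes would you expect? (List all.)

The forward primer AGCATGTT matches the top strand at positions 53–60, 128–135.
The reverse primer's reverse complement is TAATCCCA, matching at positions 148–155.
Each forward site pairs with the reverse site to give a product ending at position 155: sizes 103, 28 bp.

103 bp, 28 bp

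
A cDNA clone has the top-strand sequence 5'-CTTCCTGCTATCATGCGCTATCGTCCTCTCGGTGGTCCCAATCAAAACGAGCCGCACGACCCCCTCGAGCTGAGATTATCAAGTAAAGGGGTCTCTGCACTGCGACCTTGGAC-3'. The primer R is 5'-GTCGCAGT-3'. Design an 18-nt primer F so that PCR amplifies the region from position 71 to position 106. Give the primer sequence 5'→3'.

The reverse primer's reverse complement ACTGCGAC matches the template at positions 99–106; the product starts at position 71.
The forward primer is identical to the top strand over positions 71–88: TGAGATTATCAAGTAAAG.

5'-TGAGATTATCAAGTAAAG-3'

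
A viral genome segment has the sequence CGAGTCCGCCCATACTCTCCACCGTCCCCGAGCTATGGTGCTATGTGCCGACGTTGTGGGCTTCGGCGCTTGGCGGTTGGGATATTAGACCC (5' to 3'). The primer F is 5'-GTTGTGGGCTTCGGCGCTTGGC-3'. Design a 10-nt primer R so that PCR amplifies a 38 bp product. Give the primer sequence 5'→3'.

The forward primer binds at positions 53–74, so a 38 bp product ends at position 53 + 38 − 1 = 90.
The reverse primer anneals to the top strand over positions 81–90, i.e. to GATATTAGAC.
Its sequence written 5'→3' is the reverse complement: GTCTAATATC.

5'-GTCTAATATC-3'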